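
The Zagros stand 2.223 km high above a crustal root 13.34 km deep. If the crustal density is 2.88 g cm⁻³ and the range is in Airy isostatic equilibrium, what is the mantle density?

3.36 g cm⁻³

Airy balance: ρ_c h = (ρ_m − ρ_c) r → ρ_m = ρ_c (1 + h/r).
ρ_m = 2.88 × (1 + 2.223 km/13.34 km) = 3.36 g cm⁻³.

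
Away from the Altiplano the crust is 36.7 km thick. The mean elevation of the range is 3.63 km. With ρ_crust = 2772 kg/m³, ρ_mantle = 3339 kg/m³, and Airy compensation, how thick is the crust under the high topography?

58.1 km

Root depth r = h ρ_c / (ρ_m − ρ_c) = 3.63 km × 2772 / 567 = 17.75 km.
Total thickness = T + h + r = 36.7 km + 3.63 km + 17.75 km = 58.1 km.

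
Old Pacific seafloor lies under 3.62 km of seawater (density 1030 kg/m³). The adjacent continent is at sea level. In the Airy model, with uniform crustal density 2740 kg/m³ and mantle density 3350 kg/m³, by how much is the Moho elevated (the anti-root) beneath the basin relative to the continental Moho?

For local isostatic compensation: replacing crust with seawater at the top is compensated by replacing crust with mantle at the base: d (ρ_c − ρ_w) = a (ρ_m − ρ_c).
a = d (ρ_c − ρ_w)/(ρ_m − ρ_c) = 3.62 km × 1710/610 = 10.1 km.

10.1 km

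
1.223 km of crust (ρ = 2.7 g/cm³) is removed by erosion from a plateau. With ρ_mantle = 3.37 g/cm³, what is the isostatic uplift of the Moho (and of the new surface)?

Unloading: uplift u = e ρ_c/ρ_m = 1.223 km × 2.7/3.37 = 0.98 km.

0.98 km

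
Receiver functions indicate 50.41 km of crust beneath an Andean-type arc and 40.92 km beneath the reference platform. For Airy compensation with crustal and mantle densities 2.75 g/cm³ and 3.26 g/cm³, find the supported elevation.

1.48 km

Excess crust Δ = 50.41 km − 40.92 km = 9.49 km, split between elevation h and root r with h + r = Δ.
Airy balance ρ_c h = (ρ_m − ρ_c) r gives r = h ρ_c/(ρ_m − ρ_c), so h (1 + ρ_c/(ρ_m − ρ_c)) = Δ, i.e. h = Δ (ρ_m − ρ_c)/ρ_m.
h = 9.49 km × 0.51/3.26 = 1.48 km.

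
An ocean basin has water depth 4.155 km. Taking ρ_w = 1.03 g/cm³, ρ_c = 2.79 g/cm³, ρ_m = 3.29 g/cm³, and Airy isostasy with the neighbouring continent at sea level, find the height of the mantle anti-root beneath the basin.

In Airy isostatic equilibrium: replacing crust with seawater at the top is compensated by replacing crust with mantle at the base: d (ρ_c − ρ_w) = a (ρ_m − ρ_c).
a = d (ρ_c − ρ_w)/(ρ_m − ρ_c) = 4.155 km × 1.76/0.5 = 14.6 km.

14.6 km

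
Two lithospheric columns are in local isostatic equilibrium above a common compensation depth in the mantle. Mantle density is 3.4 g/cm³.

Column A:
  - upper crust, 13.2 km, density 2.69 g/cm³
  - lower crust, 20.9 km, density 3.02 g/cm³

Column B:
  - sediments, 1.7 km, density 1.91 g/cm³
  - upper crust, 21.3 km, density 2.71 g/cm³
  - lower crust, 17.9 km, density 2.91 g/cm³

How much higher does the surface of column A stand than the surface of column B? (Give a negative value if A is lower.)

−2.56 km

For any compensation level in the mantle, the mantle terms cancel and isostasy reduces to e = (Σt_A − Σt_B) − (Σ(ρt)_A − Σ(ρt)_B) / ρ_m.
Σt_A = 34.1 km; Σt_B = 40.9 km; Σ(ρt)_A = 98.626; Σ(ρt)_B = 113.059 (in km·g/cm³).
e = (34.1 − 40.9) − (98.626 − 113.059) / 3.4 = −2.56 km.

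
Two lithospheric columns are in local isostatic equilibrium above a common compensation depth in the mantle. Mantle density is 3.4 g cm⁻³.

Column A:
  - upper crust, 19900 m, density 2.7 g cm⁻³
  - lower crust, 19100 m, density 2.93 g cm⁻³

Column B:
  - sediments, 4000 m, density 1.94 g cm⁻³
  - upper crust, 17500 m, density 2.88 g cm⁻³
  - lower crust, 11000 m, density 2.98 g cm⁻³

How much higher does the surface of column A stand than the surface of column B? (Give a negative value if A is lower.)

984 m

For any compensation level in the mantle, the mantle terms cancel and isostasy reduces to e = (Σt_A − Σt_B) − (Σ(ρt)_A − Σ(ρt)_B) / ρ_m.
Σt_A = 39000 m; Σt_B = 32500 m; Σ(ρt)_A = 109693; Σ(ρt)_B = 90940 (in m·g cm⁻³).
e = (39000 − 32500) − (109693 − 90940) / 3.4 = 984 m.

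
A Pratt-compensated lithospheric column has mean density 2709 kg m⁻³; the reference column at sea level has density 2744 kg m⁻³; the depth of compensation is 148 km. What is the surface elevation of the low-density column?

ρ_ref D = ρ (D + h) → h = D (ρ_ref − ρ)/ρ.
h = 148 km × (2744 − 2709)/2709 = 1.91 km.

1.91 km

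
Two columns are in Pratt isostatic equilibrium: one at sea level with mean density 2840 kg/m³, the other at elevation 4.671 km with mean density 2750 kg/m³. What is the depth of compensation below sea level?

143 km

ρ_ref D = ρ (D + h) → D (ρ_ref − ρ) = ρ h.
D = ρ h/(ρ_ref − ρ) = 2750 × 4.671 km/(2840 − 2750) = 143 km.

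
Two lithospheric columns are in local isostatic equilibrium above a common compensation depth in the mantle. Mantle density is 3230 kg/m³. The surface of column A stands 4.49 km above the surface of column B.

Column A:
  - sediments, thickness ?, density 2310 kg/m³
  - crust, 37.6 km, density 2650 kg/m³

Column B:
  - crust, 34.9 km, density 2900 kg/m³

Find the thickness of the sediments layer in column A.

4.58 km

Take the compensation level at the base of the deeper column (depth z_c below the surface of column A) and equate Σ ρ_i t_i down to z_c; mantle fills any gap and the z_c terms cancel.
Column A: x×2310 + 37.6×2650 + (z_c − 37.6 − x)×3230
Column B: 4.49×0 + 34.9×2900 + (z_c − 4.49 − 34.9)×3230
The z_c×3230 term appears on both sides and cancels. Collect the known terms of each column as K = Σ(ρt)_known − 3230 × (depth of known layers): K_A = 99640 − 3230×37.6 = −21808; K_B = 101210 − 3230×(4.49 + 34.9) = −26019.7.
Balance: K_A − x×(3230 − 2310) = K_B, so x = (K_A − K_B)/(3230 − 2310) = 4211.7/920 = 4.58 km.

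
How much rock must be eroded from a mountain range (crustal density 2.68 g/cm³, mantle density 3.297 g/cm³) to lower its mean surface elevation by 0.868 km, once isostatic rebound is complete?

Net drop Δ = e − u = e − e ρ_c/ρ_m = e (ρ_m − ρ_c)/ρ_m.
e = Δ ρ_m/(ρ_m − ρ_c) = 0.868 km × 3.297/0.617 = 4.64 km.

4.64 km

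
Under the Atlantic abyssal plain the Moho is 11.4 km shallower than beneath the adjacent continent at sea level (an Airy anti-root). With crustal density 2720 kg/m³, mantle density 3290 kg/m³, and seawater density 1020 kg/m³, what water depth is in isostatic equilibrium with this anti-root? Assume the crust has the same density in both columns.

Replacing a thickness d of crust by seawater at the top must be balanced by replacing crust with mantle at the base: d (ρ_c − ρ_w) = a (ρ_m − ρ_c).
d = a (ρ_m − ρ_c)/(ρ_c − ρ_w) = 11.4 km × 570/1700 = 3.82 km.

3.82 km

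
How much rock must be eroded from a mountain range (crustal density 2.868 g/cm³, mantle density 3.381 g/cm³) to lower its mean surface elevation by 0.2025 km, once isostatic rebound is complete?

Net drop Δ = e − u = e − e ρ_c/ρ_m = e (ρ_m − ρ_c)/ρ_m.
e = Δ ρ_m/(ρ_m − ρ_c) = 0.2025 km × 3.381/0.513 = 1.33 km.

1.33 km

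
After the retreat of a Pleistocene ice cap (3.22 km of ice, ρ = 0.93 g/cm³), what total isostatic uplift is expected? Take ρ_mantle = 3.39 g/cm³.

0.883 km

Removing the load lets mantle flow back in; uplift u satisfies ρ_ice t = ρ_m u.
u = t ρ_ice/ρ_m = 3.22 km × 0.93/3.39 = 0.883 km.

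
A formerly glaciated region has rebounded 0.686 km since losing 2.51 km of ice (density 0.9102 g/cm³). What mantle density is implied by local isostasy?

3.33 g/cm³

ρ_m = ρ_ice t / u = 0.9102 × 2.51 km/0.686 km = 3.33 g/cm³.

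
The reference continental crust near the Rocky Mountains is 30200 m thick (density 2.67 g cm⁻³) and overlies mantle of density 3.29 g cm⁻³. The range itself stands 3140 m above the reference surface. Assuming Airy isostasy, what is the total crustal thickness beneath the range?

Root depth r = h ρ_c / (ρ_m − ρ_c) = 3140 m × 2.67 / 0.62 = 13520 m.
Total thickness = T + h + r = 30200 m + 3140 m + 13520 m = 46900 m.

46900 m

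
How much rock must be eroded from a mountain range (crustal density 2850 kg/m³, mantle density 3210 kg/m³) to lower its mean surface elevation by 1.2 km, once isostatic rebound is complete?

10.7 km

Net drop Δ = e − u = e − e ρ_c/ρ_m = e (ρ_m − ρ_c)/ρ_m.
e = Δ ρ_m/(ρ_m − ρ_c) = 1.2 km × 3210/360 = 10.7 km.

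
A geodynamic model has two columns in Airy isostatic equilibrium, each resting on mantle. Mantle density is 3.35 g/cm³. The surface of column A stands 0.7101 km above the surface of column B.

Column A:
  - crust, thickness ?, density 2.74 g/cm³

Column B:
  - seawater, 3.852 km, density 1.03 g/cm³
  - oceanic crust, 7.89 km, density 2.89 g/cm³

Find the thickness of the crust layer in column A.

Take the compensation level at the base of the deeper column (depth z_c below the surface of column A) and equate Σ ρ_i t_i down to z_c; mantle fills any gap and the z_c terms cancel.
Column A: x×2.74 + (z_c − 0 − x)×3.35
Column B: 0.7101×0 + 3.852×1.03 + 7.89×2.89 + (z_c − 0.7101 − 11.742)×3.35
The z_c×3.35 term appears on both sides and cancels. Collect the known terms of each column as K = Σ(ρt)_known − 3.35 × (depth of known layers): K_A = 0 − 3.35×0 = 0; K_B = 26.76966 − 3.35×(0.7101 + 11.742) = −14.944875.
Balance: K_A − x×(3.35 − 2.74) = K_B, so x = (K_A − K_B)/(3.35 − 2.74) = 14.9449/0.61 = 24.5 km.

24.5 km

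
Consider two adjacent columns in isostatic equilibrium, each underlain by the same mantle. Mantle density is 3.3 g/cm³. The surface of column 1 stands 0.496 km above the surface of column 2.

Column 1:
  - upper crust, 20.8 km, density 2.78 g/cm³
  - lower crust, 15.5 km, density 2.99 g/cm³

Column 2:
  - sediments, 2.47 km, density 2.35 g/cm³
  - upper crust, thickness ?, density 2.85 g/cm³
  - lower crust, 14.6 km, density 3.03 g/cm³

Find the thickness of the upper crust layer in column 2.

17.1 km

Take the compensation level at the base of the deeper column (depth z_c below the surface of column 1) and equate Σ ρ_i t_i down to z_c; mantle fills any gap and the z_c terms cancel.
Column 1: 20.8×2.78 + 15.5×2.99 + (z_c − 36.3)×3.3
Column 2: 0.496×0 + 2.47×2.35 + x×2.85 + 14.6×3.03 + (z_c − 0.496 − 17.07 − x)×3.3
The z_c×3.3 term appears on both sides and cancels. Collect the known terms of each column as K = Σ(ρt)_known − 3.3 × (depth of known layers): K_1 = 104.169 − 3.3×36.3 = −15.621; K_2 = 50.0425 − 3.3×(0.496 + 17.07) = −7.9253.
Balance: K_1 = K_2 − x×(3.3 − 2.85), so x = (K_2 − K_1)/(3.3 − 2.85) = 7.6957/0.45 = 17.1 km.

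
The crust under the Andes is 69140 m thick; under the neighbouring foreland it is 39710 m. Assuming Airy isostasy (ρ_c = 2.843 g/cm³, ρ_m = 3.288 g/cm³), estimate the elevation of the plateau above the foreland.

Excess crust Δ = 69140 m − 39710 m = 29430 m, split between elevation h and root r with h + r = Δ.
Airy balance ρ_c h = (ρ_m − ρ_c) r gives r = h ρ_c/(ρ_m − ρ_c), so h (1 + ρ_c/(ρ_m − ρ_c)) = Δ, i.e. h = Δ (ρ_m − ρ_c)/ρ_m.
h = 29430 m × 0.445/3.288 = 3980 m.

3980 m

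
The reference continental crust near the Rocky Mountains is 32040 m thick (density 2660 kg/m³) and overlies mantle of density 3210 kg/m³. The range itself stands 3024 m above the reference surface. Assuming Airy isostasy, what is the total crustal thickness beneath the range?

49700 m

Root depth r = h ρ_c / (ρ_m − ρ_c) = 3024 m × 2660 / 550 = 14630 m.
Total thickness = T + h + r = 32040 m + 3024 m + 14630 m = 49700 m.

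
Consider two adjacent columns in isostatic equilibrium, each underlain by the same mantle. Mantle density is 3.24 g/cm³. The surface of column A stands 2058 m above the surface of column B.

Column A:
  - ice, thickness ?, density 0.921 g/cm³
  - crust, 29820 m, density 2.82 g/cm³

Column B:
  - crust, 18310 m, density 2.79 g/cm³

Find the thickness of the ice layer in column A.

1030 m

Take the compensation level at the base of the deeper column (depth z_c below the surface of column A) and equate Σ ρ_i t_i down to z_c; mantle fills any gap and the z_c terms cancel.
Column A: x×0.921 + 29820×2.82 + (z_c − 29820 − x)×3.24
Column B: 2058×0 + 18310×2.79 + (z_c − 2058 − 18310)×3.24
The z_c×3.24 term appears on both sides and cancels. Collect the known terms of each column as K = Σ(ρt)_known − 3.24 × (depth of known layers): K_A = 84092.4 − 3.24×29820 = −12524.4; K_B = 51084.9 − 3.24×(2058 + 18310) = −14907.42.
Balance: K_A − x×(3.24 − 0.921) = K_B, so x = (K_A − K_B)/(3.24 − 0.921) = 2383.02/2.319 = 1030 m.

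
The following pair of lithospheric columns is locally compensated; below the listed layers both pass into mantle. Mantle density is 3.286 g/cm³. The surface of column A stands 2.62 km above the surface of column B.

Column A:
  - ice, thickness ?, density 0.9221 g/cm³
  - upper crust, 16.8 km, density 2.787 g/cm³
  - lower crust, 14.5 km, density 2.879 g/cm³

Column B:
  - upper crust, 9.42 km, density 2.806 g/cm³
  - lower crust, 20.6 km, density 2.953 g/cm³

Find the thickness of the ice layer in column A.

2.41 km

Take the compensation level at the base of the deeper column (depth z_c below the surface of column A) and equate Σ ρ_i t_i down to z_c; mantle fills any gap and the z_c terms cancel.
Column A: x×0.9221 + 16.8×2.787 + 14.5×2.879 + (z_c − 31.3 − x)×3.286
Column B: 2.62×0 + 9.42×2.806 + 20.6×2.953 + (z_c − 2.62 − 30.02)×3.286
The z_c×3.286 term appears on both sides and cancels. Collect the known terms of each column as K = Σ(ρt)_known − 3.286 × (depth of known layers): K_A = 88.5671 − 3.286×31.3 = −14.2847; K_B = 87.26432 − 3.286×(2.62 + 30.02) = −19.99072.
Balance: K_A − x×(3.286 − 0.9221) = K_B, so x = (K_A − K_B)/(3.286 − 0.9221) = 5.70602/2.3639 = 2.41 km.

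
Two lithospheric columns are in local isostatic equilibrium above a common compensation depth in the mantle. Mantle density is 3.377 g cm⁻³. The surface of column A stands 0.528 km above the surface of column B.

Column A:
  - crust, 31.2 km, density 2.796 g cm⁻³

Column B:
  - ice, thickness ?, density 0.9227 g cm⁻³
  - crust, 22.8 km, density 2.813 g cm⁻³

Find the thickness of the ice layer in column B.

1.42 km

Take the compensation level at the base of the deeper column (depth z_c below the surface of column A) and equate Σ ρ_i t_i down to z_c; mantle fills any gap and the z_c terms cancel.
Column A: 31.2×2.796 + (z_c − 31.2)×3.377
Column B: 0.528×0 + x×0.9227 + 22.8×2.813 + (z_c − 0.528 − 22.8 − x)×3.377
The z_c×3.377 term appears on both sides and cancels. Collect the known terms of each column as K = Σ(ρt)_known − 3.377 × (depth of known layers): K_A = 87.2352 − 3.377×31.2 = −18.1272; K_B = 64.1364 − 3.377×(0.528 + 22.8) = −14.642256.
Balance: K_A = K_B − x×(3.377 − 0.9227), so x = (K_B − K_A)/(3.377 − 0.9227) = 3.48494/2.4543 = 1.42 km.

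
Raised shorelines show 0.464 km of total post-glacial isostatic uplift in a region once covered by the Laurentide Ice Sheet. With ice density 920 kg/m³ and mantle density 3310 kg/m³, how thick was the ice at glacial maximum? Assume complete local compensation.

u = t ρ_ice/ρ_m → t = u ρ_m/ρ_ice = 0.464 km × 3310/920 = 1.67 km.

1.67 km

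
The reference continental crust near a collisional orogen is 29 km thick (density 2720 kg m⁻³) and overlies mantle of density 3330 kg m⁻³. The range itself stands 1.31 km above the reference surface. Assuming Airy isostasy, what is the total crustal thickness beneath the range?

36.2 km

Root depth r = h ρ_c / (ρ_m − ρ_c) = 1.31 km × 2720 / 610 = 5.841 km.
Total thickness = T + h + r = 29 km + 1.31 km + 5.841 km = 36.2 km.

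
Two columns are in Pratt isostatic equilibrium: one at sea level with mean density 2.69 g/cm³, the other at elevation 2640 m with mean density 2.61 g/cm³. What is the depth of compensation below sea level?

86100 m

ρ_ref D = ρ (D + h) → D (ρ_ref − ρ) = ρ h.
D = ρ h/(ρ_ref − ρ) = 2.61 × 2640 m/(2.69 − 2.61) = 86100 m.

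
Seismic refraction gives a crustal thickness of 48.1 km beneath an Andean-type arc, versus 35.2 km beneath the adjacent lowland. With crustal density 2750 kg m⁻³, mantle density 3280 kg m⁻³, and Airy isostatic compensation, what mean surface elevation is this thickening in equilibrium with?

Excess crust Δ = 48.1 km − 35.2 km = 12.9 km, split between elevation h and root r with h + r = Δ.
Airy balance ρ_c h = (ρ_m − ρ_c) r gives r = h ρ_c/(ρ_m − ρ_c), so h (1 + ρ_c/(ρ_m − ρ_c)) = Δ, i.e. h = Δ (ρ_m − ρ_c)/ρ_m.
h = 12.9 km × 530/3280 = 2.08 km.

2.08 km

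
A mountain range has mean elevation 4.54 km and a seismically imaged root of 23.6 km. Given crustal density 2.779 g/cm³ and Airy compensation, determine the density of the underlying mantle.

3.31 g/cm³

Airy balance: ρ_c h = (ρ_m − ρ_c) r → ρ_m = ρ_c (1 + h/r).
ρ_m = 2.779 × (1 + 4.54 km/23.6 km) = 3.31 g/cm³.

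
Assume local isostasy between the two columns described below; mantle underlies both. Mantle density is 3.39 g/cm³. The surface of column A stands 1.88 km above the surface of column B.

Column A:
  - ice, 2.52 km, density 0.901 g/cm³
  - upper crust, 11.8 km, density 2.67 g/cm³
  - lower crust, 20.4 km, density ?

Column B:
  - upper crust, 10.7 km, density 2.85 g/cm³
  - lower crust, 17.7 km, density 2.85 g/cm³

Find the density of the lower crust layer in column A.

Take the compensation level at the base of the deeper column (depth z_c below the surface of column A) and equate Σ ρ_i t_i down to z_c; mantle fills any gap and the z_c terms cancel.
Column A: 2.52×0.901 + 11.8×2.67 + 20.4×ρ + (z_c − 34.72)×3.39
Column B: 1.88×0 + 10.7×2.85 + 17.7×2.85 + (z_c − 1.88 − 28.4)×3.39
The z_c×3.39 term appears on both sides and cancels. Collect the known terms of each column as K = Σ(ρt)_known − 3.39 × (depth of known layers): K_A = 33.77652 − 3.39×34.72 = −83.92428; K_B = 80.94 − 3.39×(1.88 + 28.4) = −21.7092.
Balance: K_A + 20.4×ρ = K_B, so ρ = (K_B − K_A)/20.4 = 62.2151/20.4 = 3.05 g/cm³.

3.05 g/cm³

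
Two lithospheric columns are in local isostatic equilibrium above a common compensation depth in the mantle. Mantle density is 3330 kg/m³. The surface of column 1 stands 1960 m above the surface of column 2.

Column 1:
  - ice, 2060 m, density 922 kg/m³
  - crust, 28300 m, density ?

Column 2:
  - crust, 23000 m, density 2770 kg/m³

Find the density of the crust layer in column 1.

Take the compensation level at the base of the deeper column (depth z_c below the surface of column 1) and equate Σ ρ_i t_i down to z_c; mantle fills any gap and the z_c terms cancel.
Column 1: 2060×922 + 28300×ρ + (z_c − 30360)×3330
Column 2: 1960×0 + 23000×2770 + (z_c − 1960 − 23000)×3330
The z_c×3330 term appears on both sides and cancels. Collect the known terms of each column as K = Σ(ρt)_known − 3330 × (depth of known layers): K_1 = 1899320 − 3330×30360 = −99199480; K_2 = 63710000 − 3330×(1960 + 23000) = −19406800.
Balance: K_1 + 28300×ρ = K_2, so ρ = (K_2 − K_1)/28300 = 79792700/28300 = 2820 kg/m³.

2820 kg/m³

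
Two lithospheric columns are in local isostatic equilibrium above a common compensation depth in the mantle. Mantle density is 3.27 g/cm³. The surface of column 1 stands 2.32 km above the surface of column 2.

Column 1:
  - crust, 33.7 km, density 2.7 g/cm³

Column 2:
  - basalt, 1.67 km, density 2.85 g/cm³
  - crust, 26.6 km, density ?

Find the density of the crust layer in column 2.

Take the compensation level at the base of the deeper column (depth z_c below the surface of column 1) and equate Σ ρ_i t_i down to z_c; mantle fills any gap and the z_c terms cancel.
Column 1: 33.7×2.7 + (z_c − 33.7)×3.27
Column 2: 2.32×0 + 1.67×2.85 + 26.6×ρ + (z_c − 2.32 − 28.27)×3.27
The z_c×3.27 term appears on both sides and cancels. Collect the known terms of each column as K = Σ(ρt)_known − 3.27 × (depth of known layers): K_1 = 90.99 − 3.27×33.7 = −19.209; K_2 = 4.7595 − 3.27×(2.32 + 28.27) = −95.2698.
Balance: K_1 = K_2 + 26.6×ρ, so ρ = (K_1 − K_2)/26.6 = 76.0608/26.6 = 2.86 g/cm³.

2.86 g/cm³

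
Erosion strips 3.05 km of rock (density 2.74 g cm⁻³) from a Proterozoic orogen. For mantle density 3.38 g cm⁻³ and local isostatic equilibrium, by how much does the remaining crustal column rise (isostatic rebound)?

2.47 km

Unloading: uplift u = e ρ_c/ρ_m = 3.05 km × 2.74/3.38 = 2.47 km.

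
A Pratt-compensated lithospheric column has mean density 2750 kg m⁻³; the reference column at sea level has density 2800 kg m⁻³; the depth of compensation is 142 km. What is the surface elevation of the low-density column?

ρ_ref D = ρ (D + h) → h = D (ρ_ref − ρ)/ρ.
h = 142 km × (2800 − 2750)/2750 = 2.58 km.

2.58 km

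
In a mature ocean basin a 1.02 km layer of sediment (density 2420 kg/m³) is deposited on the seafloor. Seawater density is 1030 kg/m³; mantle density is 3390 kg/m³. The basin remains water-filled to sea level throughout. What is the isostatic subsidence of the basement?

Submarine loading: the sediment displaces seawater, and the subsidence is in turn flooded, so s (ρ_m − ρ_w) = t (ρ_sed − ρ_w).
s = 1.02 km × (2420 − 1030) / (3390 − 1030) = 0.601 km.

0.601 km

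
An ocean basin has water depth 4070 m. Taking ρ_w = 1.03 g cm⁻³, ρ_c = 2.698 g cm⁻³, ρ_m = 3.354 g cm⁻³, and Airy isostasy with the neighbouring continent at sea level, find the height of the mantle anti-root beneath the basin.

10300 m

Equating mass per unit area of the two columns: replacing crust with seawater at the top is compensated by replacing crust with mantle at the base: d (ρ_c − ρ_w) = a (ρ_m − ρ_c).
a = d (ρ_c − ρ_w)/(ρ_m − ρ_c) = 4070 m × 1.668/0.656 = 10300 m.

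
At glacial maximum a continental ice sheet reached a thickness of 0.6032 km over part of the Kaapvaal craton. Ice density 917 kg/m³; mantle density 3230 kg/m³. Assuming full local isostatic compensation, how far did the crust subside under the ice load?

0.171 km

In Airy isostatic equilibrium: the ice load ρ_ice t is balanced by mantle displaced below, ρ_m s.
s = t ρ_ice / ρ_m = 0.6032 km × 917/3230 = 0.171 km.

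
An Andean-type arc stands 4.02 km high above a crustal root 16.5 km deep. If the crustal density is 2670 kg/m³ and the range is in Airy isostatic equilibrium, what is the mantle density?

Airy balance: ρ_c h = (ρ_m − ρ_c) r → ρ_m = ρ_c (1 + h/r).
ρ_m = 2670 × (1 + 4.02 km/16.5 km) = 3320 kg/m³.

3320 kg/m³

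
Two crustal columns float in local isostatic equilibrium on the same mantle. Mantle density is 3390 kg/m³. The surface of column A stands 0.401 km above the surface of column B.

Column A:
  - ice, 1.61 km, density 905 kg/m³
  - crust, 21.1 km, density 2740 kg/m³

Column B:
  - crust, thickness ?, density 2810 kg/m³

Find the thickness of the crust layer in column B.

Take the compensation level at the base of the deeper column (depth z_c below the surface of column A) and equate Σ ρ_i t_i down to z_c; mantle fills any gap and the z_c terms cancel.
Column A: 1.61×905 + 21.1×2740 + (z_c − 22.71)×3390
Column B: 0.401×0 + x×2810 + (z_c − 0.401 − 0 − x)×3390
The z_c×3390 term appears on both sides and cancels. Collect the known terms of each column as K = Σ(ρt)_known − 3390 × (depth of known layers): K_A = 59271.05 − 3390×22.71 = −17715.85; K_B = 0 − 3390×(0.401 + 0) = −1359.39.
Balance: K_A = K_B − x×(3390 − 2810), so x = (K_B − K_A)/(3390 − 2810) = 16356.5/580 = 28.2 km.

28.2 km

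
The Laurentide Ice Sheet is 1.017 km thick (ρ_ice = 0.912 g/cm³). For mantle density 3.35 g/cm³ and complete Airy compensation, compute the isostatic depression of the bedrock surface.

0.277 km

For local isostatic compensation: the ice load ρ_ice t is balanced by mantle displaced below, ρ_m s.
s = t ρ_ice / ρ_m = 1.017 km × 0.912/3.35 = 0.277 km.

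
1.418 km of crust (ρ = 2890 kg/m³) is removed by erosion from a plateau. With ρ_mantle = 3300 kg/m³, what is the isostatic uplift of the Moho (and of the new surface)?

1.24 km

Unloading: uplift u = e ρ_c/ρ_m = 1.418 km × 2890/3300 = 1.24 km.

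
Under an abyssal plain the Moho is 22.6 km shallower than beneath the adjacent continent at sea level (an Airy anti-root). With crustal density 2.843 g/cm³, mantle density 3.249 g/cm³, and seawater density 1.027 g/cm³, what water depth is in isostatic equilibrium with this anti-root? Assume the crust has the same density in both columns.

5.05 km

Replacing a thickness d of crust by seawater at the top must be balanced by replacing crust with mantle at the base: d (ρ_c − ρ_w) = a (ρ_m − ρ_c).
d = a (ρ_m − ρ_c)/(ρ_c − ρ_w) = 22.6 km × 0.406/1.816 = 5.05 km.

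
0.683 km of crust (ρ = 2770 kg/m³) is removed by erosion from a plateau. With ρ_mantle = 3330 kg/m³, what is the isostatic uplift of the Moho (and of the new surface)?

0.568 km

Unloading: uplift u = e ρ_c/ρ_m = 0.683 km × 2770/3330 = 0.568 km.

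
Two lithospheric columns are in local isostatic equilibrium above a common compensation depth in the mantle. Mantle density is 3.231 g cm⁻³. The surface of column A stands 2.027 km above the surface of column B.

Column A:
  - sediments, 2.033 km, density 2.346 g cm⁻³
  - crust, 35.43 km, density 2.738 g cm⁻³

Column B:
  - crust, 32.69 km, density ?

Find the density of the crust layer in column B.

Take the compensation level at the base of the deeper column (depth z_c below the surface of column A) and equate Σ ρ_i t_i down to z_c; mantle fills any gap and the z_c terms cancel.
Column A: 2.033×2.346 + 35.43×2.738 + (z_c − 37.463)×3.231
Column B: 2.027×0 + 32.69×ρ + (z_c − 2.027 − 32.69)×3.231
The z_c×3.231 term appears on both sides and cancels. Collect the known terms of each column as K = Σ(ρt)_known − 3.231 × (depth of known layers): K_A = 101.776758 − 3.231×37.463 = −19.266195; K_B = 0 − 3.231×(2.027 + 32.69) = −112.170627.
Balance: K_A = K_B + 32.69×ρ, so ρ = (K_A − K_B)/32.69 = 92.9044/32.69 = 2.84 g cm⁻³.

2.84 g cm⁻³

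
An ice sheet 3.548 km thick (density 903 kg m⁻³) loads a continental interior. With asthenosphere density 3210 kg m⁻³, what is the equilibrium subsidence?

0.998 km

Balancing pressure at the compensation depth: the ice load ρ_ice t is balanced by mantle displaced below, ρ_m s.
s = t ρ_ice / ρ_m = 3.548 km × 903/3210 = 0.998 km.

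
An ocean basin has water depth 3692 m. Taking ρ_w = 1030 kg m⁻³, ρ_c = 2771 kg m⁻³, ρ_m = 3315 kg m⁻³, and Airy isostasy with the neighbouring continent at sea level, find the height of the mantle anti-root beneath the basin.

11800 m

Isostatic balance requires: replacing crust with seawater at the top is compensated by replacing crust with mantle at the base: d (ρ_c − ρ_w) = a (ρ_m − ρ_c).
a = d (ρ_c − ρ_w)/(ρ_m − ρ_c) = 3692 m × 1741/544 = 11800 m.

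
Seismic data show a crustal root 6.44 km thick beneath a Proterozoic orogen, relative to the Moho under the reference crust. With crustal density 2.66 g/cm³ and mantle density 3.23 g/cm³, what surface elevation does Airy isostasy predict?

1.38 km

By Archimedes' principle applied to the lithosphere: ρ_c h = (ρ_m − ρ_c) r.
h = r (ρ_m − ρ_c) / ρ_c = 6.44 km × (3.23 − 2.66) / 2.66 = 1.38 km.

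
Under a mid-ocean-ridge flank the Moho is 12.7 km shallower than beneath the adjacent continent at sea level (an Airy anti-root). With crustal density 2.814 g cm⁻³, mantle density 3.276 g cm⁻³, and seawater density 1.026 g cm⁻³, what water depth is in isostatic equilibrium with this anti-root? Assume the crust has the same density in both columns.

3.28 km

Replacing a thickness d of crust by seawater at the top must be balanced by replacing crust with mantle at the base: d (ρ_c − ρ_w) = a (ρ_m − ρ_c).
d = a (ρ_m − ρ_c)/(ρ_c − ρ_w) = 12.7 km × 0.462/1.788 = 3.28 km.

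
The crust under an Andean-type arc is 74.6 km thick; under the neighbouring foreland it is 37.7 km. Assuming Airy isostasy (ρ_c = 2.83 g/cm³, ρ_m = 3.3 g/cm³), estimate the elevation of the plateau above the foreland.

Excess crust Δ = 74.6 km − 37.7 km = 36.9 km, split between elevation h and root r with h + r = Δ.
Airy balance ρ_c h = (ρ_m − ρ_c) r gives r = h ρ_c/(ρ_m − ρ_c), so h (1 + ρ_c/(ρ_m − ρ_c)) = Δ, i.e. h = Δ (ρ_m − ρ_c)/ρ_m.
h = 36.9 km × 0.47/3.3 = 5.26 km.

5.26 km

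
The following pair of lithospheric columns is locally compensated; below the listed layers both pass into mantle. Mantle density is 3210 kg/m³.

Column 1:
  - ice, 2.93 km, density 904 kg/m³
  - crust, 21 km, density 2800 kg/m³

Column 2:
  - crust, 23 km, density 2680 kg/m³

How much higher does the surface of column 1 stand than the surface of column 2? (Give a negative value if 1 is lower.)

For any compensation level in the mantle, the mantle terms cancel and isostasy reduces to e = (Σt_1 − Σt_2) − (Σ(ρt)_1 − Σ(ρt)_2) / ρ_m.
Σt_1 = 23.93 km; Σt_2 = 23 km; Σ(ρt)_1 = 61448.72; Σ(ρt)_2 = 61640 (in km·kg/m³).
e = (23.93 − 23) − (61448.72 − 61640) / 3210 = 0.99 km.

0.99 km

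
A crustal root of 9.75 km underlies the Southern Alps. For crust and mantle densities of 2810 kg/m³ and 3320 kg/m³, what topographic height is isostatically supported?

By Archimedes' principle applied to the lithosphere: ρ_c h = (ρ_m − ρ_c) r.
h = r (ρ_m − ρ_c) / ρ_c = 9.75 km × (3320 − 2810) / 2810 = 1.77 km.

1.77 km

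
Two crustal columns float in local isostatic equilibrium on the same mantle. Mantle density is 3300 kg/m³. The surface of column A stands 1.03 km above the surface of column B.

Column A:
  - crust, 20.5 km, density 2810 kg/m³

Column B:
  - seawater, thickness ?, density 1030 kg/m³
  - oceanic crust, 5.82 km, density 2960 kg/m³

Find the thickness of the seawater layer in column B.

Take the compensation level at the base of the deeper column (depth z_c below the surface of column A) and equate Σ ρ_i t_i down to z_c; mantle fills any gap and the z_c terms cancel.
Column A: 20.5×2810 + (z_c − 20.5)×3300
Column B: 1.03×0 + x×1030 + 5.82×2960 + (z_c − 1.03 − 5.82 − x)×3300
The z_c×3300 term appears on both sides and cancels. Collect the known terms of each column as K = Σ(ρt)_known − 3300 × (depth of known layers): K_A = 57605 − 3300×20.5 = −10045; K_B = 17227.2 − 3300×(1.03 + 5.82) = −5377.8.
Balance: K_A = K_B − x×(3300 − 1030), so x = (K_B − K_A)/(3300 − 1030) = 4667.2/2270 = 2.06 km.

2.06 km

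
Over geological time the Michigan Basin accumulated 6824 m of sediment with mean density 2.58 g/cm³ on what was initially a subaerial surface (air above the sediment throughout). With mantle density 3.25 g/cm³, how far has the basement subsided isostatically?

Subaerial load: s = t ρ_sed / ρ_m = 6824 m × 2.58/3.25 = 5420 m.

5420 m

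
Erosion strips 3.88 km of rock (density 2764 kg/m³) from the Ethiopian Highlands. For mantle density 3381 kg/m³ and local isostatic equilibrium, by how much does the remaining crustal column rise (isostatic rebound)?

3.17 km

Unloading: uplift u = e ρ_c/ρ_m = 3.88 km × 2764/3381 = 3.17 km.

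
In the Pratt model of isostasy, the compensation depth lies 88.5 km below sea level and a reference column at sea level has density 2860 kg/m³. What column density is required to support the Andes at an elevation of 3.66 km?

Pratt balance: ρ_ref D = ρ (D + h).
ρ = ρ_ref D/(D + h) = 2860 × 88.5 km/(88.5 km + 3.66 km) = 2750 kg/m³.

2750 kg/m³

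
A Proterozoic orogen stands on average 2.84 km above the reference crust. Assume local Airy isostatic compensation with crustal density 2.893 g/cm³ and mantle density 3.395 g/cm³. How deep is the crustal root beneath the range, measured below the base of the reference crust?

16.4 km

Balancing pressure at the compensation depth: the weight of the topography is balanced by the buoyancy of the root, ρ_c h = (ρ_m − ρ_c) r.
r = h · ρ_c / (ρ_m − ρ_c) = 2.84 km × 2.893 / (3.395 − 2.893) = 16.4 km.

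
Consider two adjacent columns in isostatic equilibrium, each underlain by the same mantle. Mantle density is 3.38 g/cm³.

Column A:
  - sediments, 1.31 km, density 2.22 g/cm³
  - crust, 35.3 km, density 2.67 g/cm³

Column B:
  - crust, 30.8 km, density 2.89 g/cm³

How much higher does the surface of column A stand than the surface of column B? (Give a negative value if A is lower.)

For any compensation level in the mantle, the mantle terms cancel and isostasy reduces to e = (Σt_A − Σt_B) − (Σ(ρt)_A − Σ(ρt)_B) / ρ_m.
Σt_A = 36.61 km; Σt_B = 30.8 km; Σ(ρt)_A = 97.1592; Σ(ρt)_B = 89.012 (in km·g/cm³).
e = (36.61 − 30.8) − (97.1592 − 89.012) / 3.38 = 3.4 km.

3.4 km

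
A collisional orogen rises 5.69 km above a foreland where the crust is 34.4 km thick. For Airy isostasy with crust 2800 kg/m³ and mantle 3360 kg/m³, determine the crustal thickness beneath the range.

68.5 km

Root depth r = h ρ_c / (ρ_m − ρ_c) = 5.69 km × 2800 / 560 = 28.45 km.
Total thickness = T + h + r = 34.4 km + 5.69 km + 28.45 km = 68.5 km.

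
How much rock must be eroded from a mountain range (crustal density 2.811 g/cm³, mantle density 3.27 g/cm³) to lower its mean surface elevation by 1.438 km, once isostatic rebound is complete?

10.2 km

Net drop Δ = e − u = e − e ρ_c/ρ_m = e (ρ_m − ρ_c)/ρ_m.
e = Δ ρ_m/(ρ_m − ρ_c) = 1.438 km × 3.27/0.459 = 10.2 km.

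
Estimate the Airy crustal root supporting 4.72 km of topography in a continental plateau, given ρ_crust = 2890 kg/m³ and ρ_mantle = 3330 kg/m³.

31 km

Isostatic balance requires: the weight of the topography is balanced by the buoyancy of the root, ρ_c h = (ρ_m − ρ_c) r.
r = h · ρ_c / (ρ_m − ρ_c) = 4.72 km × 2890 / (3330 − 2890) = 31 km.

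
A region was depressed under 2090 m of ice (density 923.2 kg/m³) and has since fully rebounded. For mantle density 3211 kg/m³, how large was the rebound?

Removing the load lets mantle flow back in; uplift u satisfies ρ_ice t = ρ_m u.
u = t ρ_ice/ρ_m = 2090 m × 923.2/3211 = 601 m.

601 m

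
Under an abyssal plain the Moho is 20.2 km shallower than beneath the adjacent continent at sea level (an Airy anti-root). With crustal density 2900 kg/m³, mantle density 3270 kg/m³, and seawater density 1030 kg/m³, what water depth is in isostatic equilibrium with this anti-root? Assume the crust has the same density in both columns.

Replacing a thickness d of crust by seawater at the top must be balanced by replacing crust with mantle at the base: d (ρ_c − ρ_w) = a (ρ_m − ρ_c).
d = a (ρ_m − ρ_c)/(ρ_c − ρ_w) = 20.2 km × 370/1870 = 4 km.

4 km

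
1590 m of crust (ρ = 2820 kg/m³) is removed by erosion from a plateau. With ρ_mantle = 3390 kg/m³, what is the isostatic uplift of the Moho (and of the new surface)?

1320 m

Unloading: uplift u = e ρ_c/ρ_m = 1590 m × 2820/3390 = 1320 m.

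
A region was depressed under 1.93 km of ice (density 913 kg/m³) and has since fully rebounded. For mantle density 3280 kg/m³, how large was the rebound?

Removing the load lets mantle flow back in; uplift u satisfies ρ_ice t = ρ_m u.
u = t ρ_ice/ρ_m = 1.93 km × 913/3280 = 0.537 km.

0.537 km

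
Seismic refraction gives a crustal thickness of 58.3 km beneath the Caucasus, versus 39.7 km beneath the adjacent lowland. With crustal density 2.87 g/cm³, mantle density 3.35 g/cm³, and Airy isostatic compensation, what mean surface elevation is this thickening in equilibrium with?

2.67 km

Excess crust Δ = 58.3 km − 39.7 km = 18.6 km, split between elevation h and root r with h + r = Δ.
Airy balance ρ_c h = (ρ_m − ρ_c) r gives r = h ρ_c/(ρ_m − ρ_c), so h (1 + ρ_c/(ρ_m − ρ_c)) = Δ, i.e. h = Δ (ρ_m − ρ_c)/ρ_m.
h = 18.6 km × 0.48/3.35 = 2.67 km.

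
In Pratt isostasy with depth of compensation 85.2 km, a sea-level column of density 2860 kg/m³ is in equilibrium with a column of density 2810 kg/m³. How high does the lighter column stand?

1.52 km

ρ_ref D = ρ (D + h) → h = D (ρ_ref − ρ)/ρ.
h = 85.2 km × (2860 − 2810)/2810 = 1.52 km.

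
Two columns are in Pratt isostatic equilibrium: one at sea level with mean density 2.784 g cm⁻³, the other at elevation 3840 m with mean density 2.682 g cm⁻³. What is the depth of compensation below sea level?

ρ_ref D = ρ (D + h) → D (ρ_ref − ρ) = ρ h.
D = ρ h/(ρ_ref − ρ) = 2.682 × 3840 m/(2.784 − 2.682) = 101000 m.

101000 m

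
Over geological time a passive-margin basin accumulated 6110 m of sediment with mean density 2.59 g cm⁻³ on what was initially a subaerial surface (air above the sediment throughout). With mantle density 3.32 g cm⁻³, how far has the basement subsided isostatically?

4770 m

Subaerial load: s = t ρ_sed / ρ_m = 6110 m × 2.59/3.32 = 4770 m.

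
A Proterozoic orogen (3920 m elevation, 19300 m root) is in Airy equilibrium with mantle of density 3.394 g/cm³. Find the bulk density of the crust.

2.82 g/cm³

ρ_c h = (ρ_m − ρ_c) r → ρ_c (h + r) = ρ_m r → ρ_c = ρ_m r / (h + r).
ρ_c = 3.394 × 19300 m / (3920 m + 19300 m) = 2.82 g/cm³.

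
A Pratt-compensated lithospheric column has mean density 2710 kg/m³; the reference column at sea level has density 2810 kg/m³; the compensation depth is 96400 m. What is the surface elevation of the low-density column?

ρ_ref D = ρ (D + h) → h = D (ρ_ref − ρ)/ρ.
h = 96400 m × (2810 − 2710)/2710 = 3560 m.

3560 m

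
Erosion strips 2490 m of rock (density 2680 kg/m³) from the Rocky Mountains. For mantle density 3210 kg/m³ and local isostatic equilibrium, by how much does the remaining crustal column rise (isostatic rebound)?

Unloading: uplift u = e ρ_c/ρ_m = 2490 m × 2680/3210 = 2080 m.

2080 m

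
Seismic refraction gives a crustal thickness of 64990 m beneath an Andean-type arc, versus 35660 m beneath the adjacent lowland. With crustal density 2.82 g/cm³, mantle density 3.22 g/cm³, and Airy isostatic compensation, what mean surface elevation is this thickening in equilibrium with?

Excess crust Δ = 64990 m − 35660 m = 29330 m, split between elevation h and root r with h + r = Δ.
Airy balance ρ_c h = (ρ_m − ρ_c) r gives r = h ρ_c/(ρ_m − ρ_c), so h (1 + ρ_c/(ρ_m − ρ_c)) = Δ, i.e. h = Δ (ρ_m − ρ_c)/ρ_m.
h = 29330 m × 0.4/3.22 = 3640 m.

3640 m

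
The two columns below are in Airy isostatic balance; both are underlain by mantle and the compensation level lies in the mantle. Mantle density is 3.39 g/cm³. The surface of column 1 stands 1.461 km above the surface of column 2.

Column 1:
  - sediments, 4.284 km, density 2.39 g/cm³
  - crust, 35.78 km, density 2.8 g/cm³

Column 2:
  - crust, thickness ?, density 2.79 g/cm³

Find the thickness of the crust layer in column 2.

Take the compensation level at the base of the deeper column (depth z_c below the surface of column 1) and equate Σ ρ_i t_i down to z_c; mantle fills any gap and the z_c terms cancel.
Column 1: 4.284×2.39 + 35.78×2.8 + (z_c − 40.064)×3.39
Column 2: 1.461×0 + x×2.79 + (z_c − 1.461 − 0 − x)×3.39
The z_c×3.39 term appears on both sides and cancels. Collect the known terms of each column as K = Σ(ρt)_known − 3.39 × (depth of known layers): K_1 = 110.42276 − 3.39×40.064 = −25.3942; K_2 = 0 − 3.39×(1.461 + 0) = −4.95279.
Balance: K_1 = K_2 − x×(3.39 − 2.79), so x = (K_2 − K_1)/(3.39 − 2.79) = 20.4414/0.6 = 34.1 km.

34.1 km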